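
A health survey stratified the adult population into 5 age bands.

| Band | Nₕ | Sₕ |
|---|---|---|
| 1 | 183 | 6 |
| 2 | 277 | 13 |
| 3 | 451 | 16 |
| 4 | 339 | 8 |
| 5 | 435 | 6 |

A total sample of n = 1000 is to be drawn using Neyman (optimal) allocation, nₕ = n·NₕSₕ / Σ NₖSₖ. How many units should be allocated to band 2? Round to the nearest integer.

1: NₕSₕ = 183·6 = 1098
2: NₕSₕ = 277·13 = 3601
3: NₕSₕ = 451·16 = 7216
4: NₕSₕ = 339·8 = 2712
5: NₕSₕ = 435·6 = 2610
Σ NₕSₕ = 17237.
n_2 = 1000·3601/17237 = 208.911... → 209.

209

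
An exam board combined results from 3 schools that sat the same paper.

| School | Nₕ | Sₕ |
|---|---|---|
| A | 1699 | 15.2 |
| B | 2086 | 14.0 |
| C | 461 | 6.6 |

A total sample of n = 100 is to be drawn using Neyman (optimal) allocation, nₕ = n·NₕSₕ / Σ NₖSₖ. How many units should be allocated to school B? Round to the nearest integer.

A: NₕSₕ = 1699·15.2 = 25824.8
B: NₕSₕ = 2086·14.0 = 29204
C: NₕSₕ = 461·6.6 = 3042.6
Σ NₕSₕ = 58071.4.
n_B = 100·29204/58071.4 = 50.290... → 50.

50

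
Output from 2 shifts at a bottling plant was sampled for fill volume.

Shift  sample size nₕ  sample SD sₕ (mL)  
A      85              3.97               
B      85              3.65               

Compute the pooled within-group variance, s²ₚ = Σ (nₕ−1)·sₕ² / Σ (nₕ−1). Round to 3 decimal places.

Degrees of freedom: 84 + 84 = 168.
Σ(nₕ−1)sₕ² = 84·15.7609 + 84·13.3225 = 2443.0056.
s²ₚ = 2443.0056 / 168 = 14.5417 → 14.542.

14.542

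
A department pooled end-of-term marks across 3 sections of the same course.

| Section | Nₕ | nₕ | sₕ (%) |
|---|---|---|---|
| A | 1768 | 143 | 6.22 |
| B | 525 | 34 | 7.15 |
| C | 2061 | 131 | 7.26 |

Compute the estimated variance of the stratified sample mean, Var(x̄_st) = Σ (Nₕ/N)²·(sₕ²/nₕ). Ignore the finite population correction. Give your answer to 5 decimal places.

0.15662

N = 4354. Term for each stratum: Wₕ²sₕ²/nₕ.
Var(x̄_st) = 0.04461002 + 0.02186125 + 0.09015319 = 0.15662445 → 0.15662.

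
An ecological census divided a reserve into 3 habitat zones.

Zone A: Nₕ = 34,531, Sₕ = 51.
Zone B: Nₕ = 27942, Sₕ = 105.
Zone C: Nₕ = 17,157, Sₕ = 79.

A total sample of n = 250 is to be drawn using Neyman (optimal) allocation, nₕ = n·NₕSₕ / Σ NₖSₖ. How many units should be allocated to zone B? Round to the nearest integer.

Σ NₕSₕ = 34531·51 + 27942·105 + 17157·79 = 6050394.
Share for B: 2933910/6050394 = 0.48491.
n_B = 250 × 0.48491 = 121.228... → 121.

121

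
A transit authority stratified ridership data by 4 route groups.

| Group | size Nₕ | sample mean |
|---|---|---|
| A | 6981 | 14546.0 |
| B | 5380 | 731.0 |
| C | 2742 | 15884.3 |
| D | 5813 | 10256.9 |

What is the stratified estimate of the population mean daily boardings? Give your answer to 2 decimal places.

x̄_st = (Σ Nₕx̄ₕ) / (Σ Nₕ) = (6981·14546.0 + 5380·731.0 + 2742·15884.3 + 5813·10256.9) / 20916
= 208656516.3 / 20916 = 9975.9283... → 9975.93.

9975.93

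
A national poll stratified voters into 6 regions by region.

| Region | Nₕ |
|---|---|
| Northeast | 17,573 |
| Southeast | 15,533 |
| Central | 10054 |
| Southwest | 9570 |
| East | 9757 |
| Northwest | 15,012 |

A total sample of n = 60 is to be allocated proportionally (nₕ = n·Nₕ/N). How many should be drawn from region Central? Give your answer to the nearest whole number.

N = 17573 + 15533 + 10054 + 9570 + 9757 + 15012 = 77499.
n_Central = 60·10054/77499 = 7.784... → 8.

8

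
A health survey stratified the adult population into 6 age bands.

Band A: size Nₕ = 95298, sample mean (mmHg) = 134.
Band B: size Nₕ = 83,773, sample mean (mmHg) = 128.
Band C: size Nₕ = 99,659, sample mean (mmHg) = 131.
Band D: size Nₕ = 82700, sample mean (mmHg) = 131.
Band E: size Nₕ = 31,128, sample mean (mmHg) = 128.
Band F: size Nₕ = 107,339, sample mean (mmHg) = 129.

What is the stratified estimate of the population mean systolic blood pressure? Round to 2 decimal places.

130.45

N = 499897; weights Wₕ = Nₕ/N = (0.1906, 0.1676, 0.1994, 0.1654, 0.0623, 0.2147).
x̄_st = Σ Wₕ·x̄ₕ = 0.1906·134 + 0.1676·128 + 0.1994·131 + 0.1654·131 + 0.0623·128 + 0.2147·129 ≈ 130.4529...
→ 130.45.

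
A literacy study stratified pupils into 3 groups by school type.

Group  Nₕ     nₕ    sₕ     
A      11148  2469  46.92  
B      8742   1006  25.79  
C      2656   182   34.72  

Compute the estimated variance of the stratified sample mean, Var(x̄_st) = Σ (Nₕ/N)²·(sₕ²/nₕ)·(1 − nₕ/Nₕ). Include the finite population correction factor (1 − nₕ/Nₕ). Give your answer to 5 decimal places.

0.34330

N = 22546. Term for each stratum: Wₕ²sₕ²/nₕ·(1−nₕ/Nₕ).
Var(x̄_st) = 0.16971591 + 0.08796157 + 0.08562031 = 0.34329779 → 0.34330.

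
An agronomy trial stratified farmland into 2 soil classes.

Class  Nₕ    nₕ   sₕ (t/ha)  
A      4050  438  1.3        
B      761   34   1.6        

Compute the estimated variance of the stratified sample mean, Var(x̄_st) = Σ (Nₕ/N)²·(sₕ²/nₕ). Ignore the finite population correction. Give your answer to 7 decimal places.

0.0046182

N = 4811; Wₕ = Nₕ/N.
class A: (4050/4811)²·1.3²/438 = 0.0027343363
class B: (761/4811)²·1.6²/34 = 0.0018839078
Sum = 0.0046182441 → 0.0046182.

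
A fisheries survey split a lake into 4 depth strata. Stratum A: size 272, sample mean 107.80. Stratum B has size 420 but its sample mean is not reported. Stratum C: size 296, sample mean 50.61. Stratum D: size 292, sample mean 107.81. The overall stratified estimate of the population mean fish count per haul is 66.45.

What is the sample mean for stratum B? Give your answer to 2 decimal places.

22.08

Σ Nₕx̄ₕ = N·μ, so 420·x̄_B = 1280·66.45 − (272·107.80 + 296·50.61 + 292·107.81).
= 85056 − 75782.68 = 9273.32.
x̄_B = 9273.32 / 420 = 22.0793... → 22.08.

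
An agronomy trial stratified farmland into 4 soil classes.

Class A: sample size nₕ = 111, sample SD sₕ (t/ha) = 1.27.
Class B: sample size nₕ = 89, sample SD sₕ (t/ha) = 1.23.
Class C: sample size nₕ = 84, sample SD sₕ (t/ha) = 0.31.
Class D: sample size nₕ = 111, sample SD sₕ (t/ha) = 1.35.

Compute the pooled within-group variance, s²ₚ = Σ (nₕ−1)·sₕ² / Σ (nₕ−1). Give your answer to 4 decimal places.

A: (111−1)·1.27² = 110·1.6129 = 177.419
B: (89−1)·1.23² = 88·1.5129 = 133.1352
C: (84−1)·0.31² = 83·0.0961 = 7.9763
D: (111−1)·1.35² = 110·1.8225 = 200.475
Numerator = 519.0055; denominator = Σ(nₕ−1) = 391.
s²ₚ = 519.0055/391 = 1.327380... → 1.3274.

1.3274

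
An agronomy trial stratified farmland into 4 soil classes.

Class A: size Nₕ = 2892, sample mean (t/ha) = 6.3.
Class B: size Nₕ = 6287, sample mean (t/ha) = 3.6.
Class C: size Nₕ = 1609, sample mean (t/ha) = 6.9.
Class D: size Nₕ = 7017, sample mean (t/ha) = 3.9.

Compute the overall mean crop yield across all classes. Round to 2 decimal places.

4.45

N = 2892 + 6287 + 1609 + 7017 = 17805.
The stratified mean weights each stratum mean by its population share Nₕ/N.
Σ Nₕx̄ₕ = 2892·6.3 + 6287·3.6 + 1609·6.9 + 7017·3.9 = 18219.6 + 22633.2 + 11102.1 + 27366.3 = 79321.2.
Divide by N: 79321.2 / 17805 = 4.4550... → 4.45.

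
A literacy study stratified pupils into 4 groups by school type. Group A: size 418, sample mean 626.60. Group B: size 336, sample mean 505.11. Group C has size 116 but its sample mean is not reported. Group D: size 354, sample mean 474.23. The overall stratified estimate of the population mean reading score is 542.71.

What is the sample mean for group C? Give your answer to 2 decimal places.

558.31

Σ Nₕx̄ₕ = N·μ, so 116·x̄_C = 1224·542.71 − (418·626.60 + 336·505.11 + 354·474.23).
= 664277.04 − 599513.18 = 64763.86.
x̄_C = 64763.86 / 116 = 558.3091... → 558.31.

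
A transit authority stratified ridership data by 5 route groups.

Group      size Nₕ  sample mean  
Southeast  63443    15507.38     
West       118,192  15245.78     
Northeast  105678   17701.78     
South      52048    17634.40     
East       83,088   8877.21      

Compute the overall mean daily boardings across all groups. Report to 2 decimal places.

14941.16

N = 422449; weights Wₕ = Nₕ/N = (0.1502, 0.2798, 0.2502, 0.1232, 0.1967).
x̄_st = Σ Wₕ·x̄ₕ = 0.1502·15507.38 + 0.2798·15245.78 + 0.2502·17701.78 + 0.1232·17634.40 + 0.1967·8877.21 ≈ 14941.1586...
→ 14941.16.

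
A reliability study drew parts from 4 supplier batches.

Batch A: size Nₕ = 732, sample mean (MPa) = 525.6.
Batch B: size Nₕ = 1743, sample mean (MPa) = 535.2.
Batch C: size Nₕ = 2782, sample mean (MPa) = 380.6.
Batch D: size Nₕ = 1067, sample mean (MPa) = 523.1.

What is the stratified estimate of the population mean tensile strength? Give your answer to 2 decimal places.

464.04

x̄_st = (Σ Nₕx̄ₕ) / (Σ Nₕ) = (732·525.6 + 1743·535.2 + 2782·380.6 + 1067·523.1) / 6324
= 2934569.7 / 6324 = 464.0370... → 464.04.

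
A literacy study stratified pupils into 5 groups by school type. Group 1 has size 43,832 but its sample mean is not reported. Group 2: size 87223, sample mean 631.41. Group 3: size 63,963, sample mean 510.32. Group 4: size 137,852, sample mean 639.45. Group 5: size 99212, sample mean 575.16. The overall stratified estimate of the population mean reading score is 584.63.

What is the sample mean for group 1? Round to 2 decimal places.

Σ Nₕx̄ₕ = N·μ, so 43832·x̄_1 = 432082·584.63 − (87223·631.41 + 63963·510.32 + 137852·639.45 + 99212·575.16).
= 252608099.66 − 232927307.91 = 19680791.75.
x̄_1 = 19680791.75 / 43832 = 449.0051... → 449.01.

449.01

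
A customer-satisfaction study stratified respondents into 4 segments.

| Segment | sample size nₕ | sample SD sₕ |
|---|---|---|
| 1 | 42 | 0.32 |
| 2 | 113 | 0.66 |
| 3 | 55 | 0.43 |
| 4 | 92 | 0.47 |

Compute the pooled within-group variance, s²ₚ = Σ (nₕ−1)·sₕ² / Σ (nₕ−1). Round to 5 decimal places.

0.27877

1: (42−1)·0.32² = 41·0.1024 = 4.1984
2: (113−1)·0.66² = 112·0.4356 = 48.7872
3: (55−1)·0.43² = 54·0.1849 = 9.9846
4: (92−1)·0.47² = 91·0.2209 = 20.1019
Numerator = 83.0721; denominator = Σ(nₕ−1) = 298.
s²ₚ = 83.0721/298 = 0.2787654... → 0.27877.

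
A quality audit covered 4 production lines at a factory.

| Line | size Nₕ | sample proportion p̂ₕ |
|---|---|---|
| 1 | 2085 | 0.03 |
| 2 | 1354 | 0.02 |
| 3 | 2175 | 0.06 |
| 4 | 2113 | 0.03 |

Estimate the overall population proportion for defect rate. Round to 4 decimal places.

0.0367

N = 2085 + 1354 + 2175 + 2113 = 7727.
Overall proportion = Σ (Nₕ/N)·p̂ₕ.
Σ Nₕp̂ₕ = 62.55 + 27.08 + 130.5 + 63.39 = 283.52.
283.52 / 7727 = 0.036692... → 0.0367.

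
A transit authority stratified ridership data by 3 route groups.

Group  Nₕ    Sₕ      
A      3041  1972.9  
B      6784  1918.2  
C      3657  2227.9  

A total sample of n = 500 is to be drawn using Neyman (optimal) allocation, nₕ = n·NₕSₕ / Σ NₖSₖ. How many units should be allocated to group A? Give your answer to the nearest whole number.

Σ NₕSₕ = 3041·1972.9 + 6784·1918.2 + 3657·2227.9 = 27160088.
Share for A: 5999588.9/27160088 = 0.22090.
n_A = 500 × 0.22090 = 110.449... → 110.

110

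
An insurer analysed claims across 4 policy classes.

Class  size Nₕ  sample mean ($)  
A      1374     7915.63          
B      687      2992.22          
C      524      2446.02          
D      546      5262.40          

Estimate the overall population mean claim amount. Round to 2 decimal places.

N = 1374 + 687 + 524 + 546 = 3131.
Overall mean = Σ (Nₕ/N)·x̄ₕ — weight by population share, not a simple average.
Σ Nₕx̄ₕ = 1374·7915.63 + 687·2992.22 + 524·2446.02 + 546·5262.40 = 10876075.62 + 2055655.14 + 1281714.48 + 2873270.4 = 17086715.64.
Divide by N: 17086715.64 / 3131 = 5457.2710... → 5457.27.

5457.27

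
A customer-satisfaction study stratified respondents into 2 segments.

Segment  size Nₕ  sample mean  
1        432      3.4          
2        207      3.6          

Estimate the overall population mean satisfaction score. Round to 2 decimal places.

3.46

N = 432 + 207 = 639.
Overall mean = Σ (Nₕ/N)·x̄ₕ — weight by population share, not a simple average.
Σ Nₕx̄ₕ = 432·3.4 + 207·3.6 = 1468.8 + 745.2 = 2214.
Divide by N: 2214 / 639 = 3.4648... → 3.46.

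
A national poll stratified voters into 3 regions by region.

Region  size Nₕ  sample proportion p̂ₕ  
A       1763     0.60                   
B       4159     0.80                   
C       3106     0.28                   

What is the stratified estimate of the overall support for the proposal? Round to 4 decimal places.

Wₕ = Nₕ/N with N = 9028: 0.1953, 0.4607, 0.3440.
p̂_st = 0.1953·0.60 + 0.4607·0.80 + 0.3440·0.28 ≈ 0.582043... → 0.5820.

0.5820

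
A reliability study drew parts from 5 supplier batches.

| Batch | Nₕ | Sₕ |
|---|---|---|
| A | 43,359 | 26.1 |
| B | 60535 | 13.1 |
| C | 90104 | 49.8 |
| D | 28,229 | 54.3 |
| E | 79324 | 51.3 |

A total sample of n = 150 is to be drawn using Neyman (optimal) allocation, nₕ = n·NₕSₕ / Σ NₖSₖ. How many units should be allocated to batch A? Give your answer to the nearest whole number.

A: NₕSₕ = 43359·26.1 = 1131669.9
B: NₕSₕ = 60535·13.1 = 793008.5
C: NₕSₕ = 90104·49.8 = 4487179.2
D: NₕSₕ = 28229·54.3 = 1532834.7
E: NₕSₕ = 79324·51.3 = 4069321.2
Σ NₕSₕ = 12014013.5.
n_A = 150·1131669.9/12014013.5 = 14.129... → 14.

14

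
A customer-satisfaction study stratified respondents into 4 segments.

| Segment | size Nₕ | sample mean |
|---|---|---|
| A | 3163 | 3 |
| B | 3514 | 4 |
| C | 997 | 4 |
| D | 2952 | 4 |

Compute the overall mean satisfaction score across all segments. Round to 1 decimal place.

3.7

N = 10626; weights Wₕ = Nₕ/N = (0.2977, 0.3307, 0.0938, 0.2778).
x̄_st = Σ Wₕ·x̄ₕ = 0.2977·3 + 0.3307·4 + 0.0938·4 + 0.2778·4 ≈ 3.702...
→ 3.7.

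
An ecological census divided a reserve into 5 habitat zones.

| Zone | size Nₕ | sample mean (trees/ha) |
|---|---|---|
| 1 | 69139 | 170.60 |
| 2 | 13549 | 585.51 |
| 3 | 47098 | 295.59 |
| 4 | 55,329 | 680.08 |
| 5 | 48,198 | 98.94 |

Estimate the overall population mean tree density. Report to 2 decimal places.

x̄_st = (Σ Nₕx̄ₕ) / (Σ Nₕ) = (69139·170.60 + 13549·585.51 + 47098·295.59 + 55329·680.08 + 48198·98.94) / 233313
= 76046742.65 / 233313 = 325.9430... → 325.94.

325.94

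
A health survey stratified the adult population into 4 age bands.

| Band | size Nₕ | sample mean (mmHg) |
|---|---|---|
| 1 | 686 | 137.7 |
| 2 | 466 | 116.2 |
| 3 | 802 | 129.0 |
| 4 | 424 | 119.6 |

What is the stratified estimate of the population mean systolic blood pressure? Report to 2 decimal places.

x̄_st = (Σ Nₕx̄ₕ) / (Σ Nₕ) = (686·137.7 + 466·116.2 + 802·129.0 + 424·119.6) / 2378
= 302779.8 / 2378 = 127.3254... → 127.33.

127.33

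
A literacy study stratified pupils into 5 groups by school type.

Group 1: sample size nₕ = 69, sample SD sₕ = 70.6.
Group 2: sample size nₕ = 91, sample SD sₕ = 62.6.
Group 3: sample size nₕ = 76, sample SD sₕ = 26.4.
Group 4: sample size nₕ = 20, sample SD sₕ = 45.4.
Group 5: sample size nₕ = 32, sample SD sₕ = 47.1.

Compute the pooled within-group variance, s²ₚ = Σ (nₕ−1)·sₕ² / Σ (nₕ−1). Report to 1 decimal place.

3010.0

Degrees of freedom: 68 + 90 + 75 + 19 + 31 = 283.
Σ(nₕ−1)sₕ² = 68·4984.36 + 90·3918.76 + 75·696.96 + 19·2061.16 + 31·2218.41 = 851829.63.
s²ₚ = 851829.63 / 283 = 3009.999... → 3010.0.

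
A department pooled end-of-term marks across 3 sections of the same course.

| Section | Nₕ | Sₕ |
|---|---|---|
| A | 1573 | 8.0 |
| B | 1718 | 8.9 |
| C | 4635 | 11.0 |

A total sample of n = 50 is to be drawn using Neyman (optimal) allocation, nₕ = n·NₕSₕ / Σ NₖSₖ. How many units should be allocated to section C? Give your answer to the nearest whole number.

Σ NₕSₕ = 1573·8.0 + 1718·8.9 + 4635·11.0 = 78859.2.
Share for C: 50985/78859.2 = 0.64653.
n_C = 50 × 0.64653 = 32.327... → 32.

32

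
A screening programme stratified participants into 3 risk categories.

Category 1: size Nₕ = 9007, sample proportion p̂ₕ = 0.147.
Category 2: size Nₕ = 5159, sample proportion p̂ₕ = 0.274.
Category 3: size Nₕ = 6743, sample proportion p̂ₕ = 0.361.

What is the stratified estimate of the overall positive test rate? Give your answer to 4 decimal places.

Wₕ = Nₕ/N with N = 20909: 0.4308, 0.2467, 0.3225.
p̂_st = 0.4308·0.147 + 0.2467·0.274 + 0.3225·0.361 ≈ 0.247349... → 0.2473.

0.2473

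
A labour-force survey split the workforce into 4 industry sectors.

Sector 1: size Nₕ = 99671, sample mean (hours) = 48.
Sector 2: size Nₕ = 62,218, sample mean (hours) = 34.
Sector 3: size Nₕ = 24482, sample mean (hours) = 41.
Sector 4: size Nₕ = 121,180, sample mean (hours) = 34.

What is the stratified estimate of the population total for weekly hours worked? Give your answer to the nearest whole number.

1: 99671·48 = 4784208
2: 62218·34 = 2115412
3: 24482·41 = 1003762
4: 121180·34 = 4120120
τ̂ = Σ Nₕx̄ₕ = 12023502.

12023502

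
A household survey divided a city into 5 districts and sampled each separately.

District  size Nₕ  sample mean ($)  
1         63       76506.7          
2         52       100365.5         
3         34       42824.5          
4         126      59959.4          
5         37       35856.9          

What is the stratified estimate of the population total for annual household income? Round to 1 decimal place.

1: 63·76506.7 = 4819922.1
2: 52·100365.5 = 5219006
3: 34·42824.5 = 1456033
4: 126·59959.4 = 7554884.4
5: 37·35856.9 = 1326705.3
τ̂ = Σ Nₕx̄ₕ = 20376550.8.

20376550.8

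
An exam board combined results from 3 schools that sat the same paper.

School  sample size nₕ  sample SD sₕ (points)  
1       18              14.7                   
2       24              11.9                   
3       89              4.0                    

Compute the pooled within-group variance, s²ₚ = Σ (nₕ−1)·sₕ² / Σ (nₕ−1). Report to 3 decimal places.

Degrees of freedom: 17 + 23 + 88 = 128.
Σ(nₕ−1)sₕ² = 17·216.09 + 23·141.61 + 88·16 = 8338.56.
s²ₚ = 8338.56 / 128 = 65.145 → 65.145.

65.145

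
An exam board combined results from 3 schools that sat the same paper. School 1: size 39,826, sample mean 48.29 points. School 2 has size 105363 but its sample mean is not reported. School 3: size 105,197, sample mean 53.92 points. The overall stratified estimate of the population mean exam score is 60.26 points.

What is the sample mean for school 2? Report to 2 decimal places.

71.11

Σ Nₕx̄ₕ = N·μ, so 105363·x̄_2 = 250386·60.26 − (39826·48.29 + 105197·53.92).
= 15088260.36 − 7595419.78 = 7492840.58.
x̄_2 = 7492840.58 / 105363 = 71.1145... → 71.11.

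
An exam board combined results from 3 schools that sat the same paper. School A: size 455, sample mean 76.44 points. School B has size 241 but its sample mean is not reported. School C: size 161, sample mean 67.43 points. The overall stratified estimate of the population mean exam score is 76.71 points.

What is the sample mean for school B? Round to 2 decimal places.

83.42

Σ Nₕx̄ₕ = N·μ, so 241·x̄_B = 857·76.71 − (455·76.44 + 161·67.43).
= 65740.47 − 45636.43 = 20104.04.
x̄_B = 20104.04 / 241 = 83.4193... → 83.42.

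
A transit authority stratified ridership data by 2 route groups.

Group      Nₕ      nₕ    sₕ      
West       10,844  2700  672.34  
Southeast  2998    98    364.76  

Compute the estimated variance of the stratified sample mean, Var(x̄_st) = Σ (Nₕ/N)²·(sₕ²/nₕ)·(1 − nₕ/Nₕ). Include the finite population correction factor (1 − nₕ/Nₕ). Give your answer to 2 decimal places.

138.77

N = 13842. Term for each stratum: Wₕ²sₕ²/nₕ·(1−nₕ/Nₕ).
Var(x̄_st) = 77.16915 + 61.60561 = 138.77476 → 138.77.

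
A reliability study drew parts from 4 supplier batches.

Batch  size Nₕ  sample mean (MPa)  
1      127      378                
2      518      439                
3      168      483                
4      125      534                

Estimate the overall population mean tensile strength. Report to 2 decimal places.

N = 938; weights Wₕ = Nₕ/N = (0.1354, 0.5522, 0.1791, 0.1333).
x̄_st = Σ Wₕ·x̄ₕ = 0.1354·378 + 0.5522·439 + 0.1791·483 + 0.1333·534 ≈ 451.2814...
→ 451.28.

451.28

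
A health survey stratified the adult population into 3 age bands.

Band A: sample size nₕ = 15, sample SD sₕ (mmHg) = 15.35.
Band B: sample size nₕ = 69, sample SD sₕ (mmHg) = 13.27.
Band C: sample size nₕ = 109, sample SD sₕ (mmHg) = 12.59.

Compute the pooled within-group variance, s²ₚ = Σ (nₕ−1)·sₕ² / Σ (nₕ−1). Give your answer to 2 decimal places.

170.48

A: (15−1)·15.35² = 14·235.6225 = 3298.715
B: (69−1)·13.27² = 68·176.0929 = 11974.3172
C: (109−1)·12.59² = 108·158.5081 = 17118.8748
Numerator = 32391.907; denominator = Σ(nₕ−1) = 190.
s²ₚ = 32391.907/190 = 170.4837... → 170.48.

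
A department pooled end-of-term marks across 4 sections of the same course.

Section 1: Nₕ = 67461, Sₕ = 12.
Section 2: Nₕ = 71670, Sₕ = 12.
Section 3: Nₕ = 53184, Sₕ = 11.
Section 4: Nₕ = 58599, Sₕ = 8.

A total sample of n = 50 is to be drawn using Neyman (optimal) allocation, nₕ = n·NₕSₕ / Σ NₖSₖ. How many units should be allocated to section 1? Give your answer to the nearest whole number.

15

1: NₕSₕ = 67461·12 = 809532
2: NₕSₕ = 71670·12 = 860040
3: NₕSₕ = 53184·11 = 585024
4: NₕSₕ = 58599·8 = 468792
Σ NₕSₕ = 2723388.
n_1 = 50·809532/2723388 = 14.863... → 15.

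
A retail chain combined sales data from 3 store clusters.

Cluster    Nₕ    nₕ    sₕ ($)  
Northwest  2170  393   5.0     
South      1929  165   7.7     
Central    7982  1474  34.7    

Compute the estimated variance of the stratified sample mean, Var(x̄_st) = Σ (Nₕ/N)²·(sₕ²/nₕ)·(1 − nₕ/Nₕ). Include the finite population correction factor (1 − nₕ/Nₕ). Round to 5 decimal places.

N = 12081. Term for each stratum: Wₕ²sₕ²/nₕ·(1−nₕ/Nₕ).
Var(x̄_st) = 0.00168069 + 0.00837766 + 0.29074681 = 0.30080517 → 0.30081.

0.30081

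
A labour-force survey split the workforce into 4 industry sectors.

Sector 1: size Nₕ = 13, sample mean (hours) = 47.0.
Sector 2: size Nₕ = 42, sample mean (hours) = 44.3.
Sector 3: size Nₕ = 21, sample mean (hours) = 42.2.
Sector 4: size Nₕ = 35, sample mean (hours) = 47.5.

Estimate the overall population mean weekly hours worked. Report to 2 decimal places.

45.23

N = 111; weights Wₕ = Nₕ/N = (0.1171, 0.3784, 0.1892, 0.3153).
x̄_st = Σ Wₕ·x̄ₕ = 0.1171·47.0 + 0.3784·44.3 + 0.1892·42.2 + 0.3153·47.5 ≈ 45.2279...
→ 45.23.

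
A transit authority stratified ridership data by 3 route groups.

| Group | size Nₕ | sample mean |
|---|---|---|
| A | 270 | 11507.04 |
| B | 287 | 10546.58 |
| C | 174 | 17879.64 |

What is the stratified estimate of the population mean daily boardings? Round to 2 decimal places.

x̄_st = (Σ Nₕx̄ₕ) / (Σ Nₕ) = (270·11507.04 + 287·10546.58 + 174·17879.64) / 731
= 9244826.62 / 731 = 12646.8216... → 12646.82.

12646.82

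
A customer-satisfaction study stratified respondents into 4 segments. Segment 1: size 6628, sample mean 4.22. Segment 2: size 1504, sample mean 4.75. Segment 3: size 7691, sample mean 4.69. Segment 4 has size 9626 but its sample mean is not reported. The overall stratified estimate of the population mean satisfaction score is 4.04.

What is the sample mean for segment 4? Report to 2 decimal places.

N = 6628 + 1504 + 7691 + 9626 = 25449.
Overall total = μ·N = 4.04·25449 = 102813.96.
Subtract the known strata: 6628·4.22 + 1504·4.75 + 7691·4.69 = 71184.95.
Remaining total for segment 4: 102813.96 − 71184.95 = 31629.01.
Divide by its size: 31629.01 / 9626 = 3.2858... → 3.29.

3.29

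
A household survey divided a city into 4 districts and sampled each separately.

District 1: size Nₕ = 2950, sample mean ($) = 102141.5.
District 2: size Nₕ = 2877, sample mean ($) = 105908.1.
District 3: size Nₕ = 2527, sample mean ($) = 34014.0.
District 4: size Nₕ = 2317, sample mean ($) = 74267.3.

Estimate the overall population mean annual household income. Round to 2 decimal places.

80971.39

x̄_st = (Σ Nₕx̄ₕ) / (Σ Nₕ) = (2950·102141.5 + 2877·105908.1 + 2527·34014.0 + 2317·74267.3) / 10671
= 864045740.8 / 10671 = 80971.3936... → 80971.39.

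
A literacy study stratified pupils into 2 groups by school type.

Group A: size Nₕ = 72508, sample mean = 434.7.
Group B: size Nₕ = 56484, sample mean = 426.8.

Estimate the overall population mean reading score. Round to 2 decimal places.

N = 72508 + 56484 = 128992.
Weight each subgroup mean by Nₕ/N and sum.
Σ Nₕx̄ₕ = 72508·434.7 + 56484·426.8 = 31519227.6 + 24107371.2 = 55626598.8.
Divide by N: 55626598.8 / 128992 = 431.2407... → 431.24.

431.24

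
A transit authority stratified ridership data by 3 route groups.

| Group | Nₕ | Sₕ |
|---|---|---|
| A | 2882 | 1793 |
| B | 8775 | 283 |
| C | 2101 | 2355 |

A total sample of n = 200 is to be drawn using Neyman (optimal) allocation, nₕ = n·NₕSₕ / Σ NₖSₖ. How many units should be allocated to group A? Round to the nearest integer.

A: NₕSₕ = 2882·1793 = 5167426
B: NₕSₕ = 8775·283 = 2483325
C: NₕSₕ = 2101·2355 = 4947855
Σ NₕSₕ = 12598606.
n_A = 200·5167426/12598606 = 82.032... → 82.

82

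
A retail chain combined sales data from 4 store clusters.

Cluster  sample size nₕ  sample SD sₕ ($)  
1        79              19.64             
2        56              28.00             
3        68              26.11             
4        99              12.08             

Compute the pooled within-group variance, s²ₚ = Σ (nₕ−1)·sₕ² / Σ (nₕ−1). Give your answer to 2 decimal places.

446.93

1: (79−1)·19.64² = 78·385.7296 = 30086.9088
2: (56−1)·28.00² = 55·784 = 43120
3: (68−1)·26.11² = 67·681.7321 = 45676.0507
4: (99−1)·12.08² = 98·145.9264 = 14300.7872
Numerator = 133183.7467; denominator = Σ(nₕ−1) = 298.
s²ₚ = 133183.7467/298 = 446.9253... → 446.93.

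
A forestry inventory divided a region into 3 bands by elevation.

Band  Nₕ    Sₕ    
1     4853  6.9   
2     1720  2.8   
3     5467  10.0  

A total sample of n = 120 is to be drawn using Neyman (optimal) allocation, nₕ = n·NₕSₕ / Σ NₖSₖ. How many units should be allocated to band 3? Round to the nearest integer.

71

Σ NₕSₕ = 4853·6.9 + 1720·2.8 + 5467·10.0 = 92971.7.
Share for 3: 54670/92971.7 = 0.58803.
n_3 = 120 × 0.58803 = 70.563... → 71.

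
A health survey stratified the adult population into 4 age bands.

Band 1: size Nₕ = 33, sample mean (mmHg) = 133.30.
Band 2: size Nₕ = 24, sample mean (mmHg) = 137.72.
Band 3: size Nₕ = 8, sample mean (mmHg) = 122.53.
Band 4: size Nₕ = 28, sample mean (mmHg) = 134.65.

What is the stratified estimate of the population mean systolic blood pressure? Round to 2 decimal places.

133.92

N = 33 + 24 + 8 + 28 = 93.
Overall mean = Σ (Nₕ/N)·x̄ₕ — weight by population share, not a simple average.
Σ Nₕx̄ₕ = 33·133.30 + 24·137.72 + 8·122.53 + 28·134.65 = 4398.9 + 3305.28 + 980.24 + 3770.2 = 12454.62.
Divide by N: 12454.62 / 93 = 133.9206... → 133.92.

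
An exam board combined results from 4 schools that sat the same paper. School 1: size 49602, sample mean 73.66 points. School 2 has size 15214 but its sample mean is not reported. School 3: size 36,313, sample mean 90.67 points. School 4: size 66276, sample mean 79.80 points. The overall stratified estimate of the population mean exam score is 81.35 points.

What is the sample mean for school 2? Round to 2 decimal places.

90.93

N = 49602 + 15214 + 36313 + 66276 = 167405.
Overall total = μ·N = 81.35·167405 = 13618396.75.
Subtract the known strata: 49602·73.66 + 36313·90.67 + 66276·79.80 = 12235007.83.
Remaining total for school 2: 13618396.75 − 12235007.83 = 1383388.92.
Divide by its size: 1383388.92 / 15214 = 90.9287... → 90.93.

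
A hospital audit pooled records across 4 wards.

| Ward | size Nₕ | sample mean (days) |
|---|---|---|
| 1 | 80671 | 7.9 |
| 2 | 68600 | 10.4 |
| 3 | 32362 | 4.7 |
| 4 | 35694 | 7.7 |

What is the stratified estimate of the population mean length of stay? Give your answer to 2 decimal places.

x̄_st = (Σ Nₕx̄ₕ) / (Σ Nₕ) = (80671·7.9 + 68600·10.4 + 32362·4.7 + 35694·7.7) / 217327
= 1777686.1 / 217327 = 8.1798... → 8.18.

8.18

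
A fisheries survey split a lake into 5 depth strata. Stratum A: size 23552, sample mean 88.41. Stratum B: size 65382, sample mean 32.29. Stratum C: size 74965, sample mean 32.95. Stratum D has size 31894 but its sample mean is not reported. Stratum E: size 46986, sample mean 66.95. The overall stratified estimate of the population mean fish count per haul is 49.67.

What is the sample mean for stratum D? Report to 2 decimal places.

N = 23552 + 65382 + 74965 + 31894 + 46986 = 242779.
Overall total = μ·N = 49.67·242779 = 12058832.93.
Subtract the known strata: 23552·88.41 + 65382·32.29 + 74965·32.95 + 46986·66.95 = 9809226.55.
Remaining total for stratum D: 12058832.93 − 9809226.55 = 2249606.38.
Divide by its size: 2249606.38 / 31894 = 70.5338... → 70.53.

70.53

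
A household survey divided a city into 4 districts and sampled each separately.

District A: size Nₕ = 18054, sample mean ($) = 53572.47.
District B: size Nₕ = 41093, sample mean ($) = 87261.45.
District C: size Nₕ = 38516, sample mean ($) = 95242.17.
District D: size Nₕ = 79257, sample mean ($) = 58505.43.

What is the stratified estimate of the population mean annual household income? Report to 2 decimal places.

N = 18054 + 41093 + 38516 + 79257 = 176920.
Weight each subgroup mean by Nₕ/N and sum.
Σ Nₕx̄ₕ = 18054·53572.47 + 41093·87261.45 + 38516·95242.17 + 79257·58505.43 = 967197373.38 + 3585834764.85 + 3668347419.72 + 4636964865.51 = 12858344423.46.
Divide by N: 12858344423.46 / 176920 = 72678.8629... → 72678.86.

72678.86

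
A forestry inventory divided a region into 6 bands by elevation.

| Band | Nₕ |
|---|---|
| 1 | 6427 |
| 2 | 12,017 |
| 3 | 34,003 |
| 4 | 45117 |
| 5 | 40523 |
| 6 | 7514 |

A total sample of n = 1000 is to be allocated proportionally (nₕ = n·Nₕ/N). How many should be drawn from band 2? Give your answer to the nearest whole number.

Share of band 2 = 12017/145601 = 0.08253.
Allocate 1000 × 0.08253 = 82.534... → 83.

83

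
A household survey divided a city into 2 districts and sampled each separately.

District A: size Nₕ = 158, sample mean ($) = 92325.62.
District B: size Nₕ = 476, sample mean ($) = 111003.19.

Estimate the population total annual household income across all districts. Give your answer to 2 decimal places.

A: 158·92325.62 = 14587447.96
B: 476·111003.19 = 52837518.44
τ̂ = Σ Nₕx̄ₕ = 67424966.40.

67424966.40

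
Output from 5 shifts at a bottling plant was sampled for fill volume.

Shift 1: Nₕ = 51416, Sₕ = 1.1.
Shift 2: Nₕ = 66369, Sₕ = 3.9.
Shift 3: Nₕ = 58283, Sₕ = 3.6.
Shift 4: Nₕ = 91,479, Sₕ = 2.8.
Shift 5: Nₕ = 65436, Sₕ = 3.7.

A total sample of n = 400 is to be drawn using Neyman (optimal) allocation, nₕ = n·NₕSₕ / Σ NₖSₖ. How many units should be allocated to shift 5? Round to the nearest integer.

1: NₕSₕ = 51416·1.1 = 56557.6
2: NₕSₕ = 66369·3.9 = 258839.1
3: NₕSₕ = 58283·3.6 = 209818.8
4: NₕSₕ = 91479·2.8 = 256141.2
5: NₕSₕ = 65436·3.7 = 242113.2
Σ NₕSₕ = 1023469.9.
n_5 = 400·242113.2/1023469.9 = 94.624... → 95.

95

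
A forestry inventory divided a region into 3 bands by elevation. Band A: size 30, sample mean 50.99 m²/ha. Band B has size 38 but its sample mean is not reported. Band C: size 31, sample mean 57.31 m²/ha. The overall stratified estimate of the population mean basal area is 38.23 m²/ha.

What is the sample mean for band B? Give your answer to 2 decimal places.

12.59

N = 30 + 38 + 31 = 99.
Overall total = μ·N = 38.23·99 = 3784.77.
Subtract the known strata: 30·50.99 + 31·57.31 = 3306.31.
Remaining total for band B: 3784.77 − 3306.31 = 478.46.
Divide by its size: 478.46 / 38 = 12.5911... → 12.59.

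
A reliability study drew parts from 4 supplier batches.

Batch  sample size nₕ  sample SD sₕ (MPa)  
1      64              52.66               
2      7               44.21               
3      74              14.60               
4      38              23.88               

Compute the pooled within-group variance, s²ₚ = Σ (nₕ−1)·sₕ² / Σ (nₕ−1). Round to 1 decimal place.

Degrees of freedom: 63 + 6 + 73 + 37 = 179.
Σ(nₕ−1)sₕ² = 63·2773.0756 + 6·1954.5241 + 73·213.16 + 37·570.2544 = 223091.0002.
s²ₚ = 223091.0002 / 179 = 1246.318... → 1246.3.

1246.3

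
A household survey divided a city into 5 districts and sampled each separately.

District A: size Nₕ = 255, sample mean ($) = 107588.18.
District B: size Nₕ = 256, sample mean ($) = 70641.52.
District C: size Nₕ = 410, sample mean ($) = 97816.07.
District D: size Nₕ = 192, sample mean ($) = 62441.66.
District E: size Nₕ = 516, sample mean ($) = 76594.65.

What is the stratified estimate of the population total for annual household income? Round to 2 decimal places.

137135441.84

Estimate total by summing Nₕ·x̄ₕ over strata.
255·107588.18 + 256·70641.52 + 410·97816.07 + 192·62441.66 + 516·76594.65 = 27434985.9 + 18084229.12 + 40104588.7 + 11988798.72 + 39522839.4 = 137135441.84.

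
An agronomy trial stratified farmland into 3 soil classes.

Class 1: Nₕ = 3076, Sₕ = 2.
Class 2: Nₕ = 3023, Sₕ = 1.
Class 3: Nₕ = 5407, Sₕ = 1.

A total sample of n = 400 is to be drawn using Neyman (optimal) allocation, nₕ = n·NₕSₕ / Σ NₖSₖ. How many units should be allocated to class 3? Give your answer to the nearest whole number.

1: NₕSₕ = 3076·2 = 6152
2: NₕSₕ = 3023·1 = 3023
3: NₕSₕ = 5407·1 = 5407
Σ NₕSₕ = 14582.
n_3 = 400·5407/14582 = 148.320... → 148.

148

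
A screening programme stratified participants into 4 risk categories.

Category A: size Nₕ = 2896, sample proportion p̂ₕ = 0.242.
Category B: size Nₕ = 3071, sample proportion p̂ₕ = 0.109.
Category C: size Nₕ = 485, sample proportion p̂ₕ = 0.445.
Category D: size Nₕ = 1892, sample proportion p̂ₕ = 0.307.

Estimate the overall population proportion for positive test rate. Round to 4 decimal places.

Wₕ = Nₕ/N with N = 8344: 0.3471, 0.3680, 0.0581, 0.2267.
p̂_st = 0.3471·0.242 + 0.3680·0.109 + 0.0581·0.445 + 0.2267·0.307 ≈ 0.219588... → 0.2196.

0.2196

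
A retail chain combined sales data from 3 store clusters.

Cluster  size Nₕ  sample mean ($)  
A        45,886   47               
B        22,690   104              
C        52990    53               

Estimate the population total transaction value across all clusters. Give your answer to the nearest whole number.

7324872

A: 45886·47 = 2156642
B: 22690·104 = 2359760
C: 52990·53 = 2808470
τ̂ = Σ Nₕx̄ₕ = 7324872.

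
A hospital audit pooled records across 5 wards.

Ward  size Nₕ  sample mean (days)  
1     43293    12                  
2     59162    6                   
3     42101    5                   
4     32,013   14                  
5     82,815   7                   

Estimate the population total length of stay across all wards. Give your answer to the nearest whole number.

Population total = Σ Nₕ·x̄ₕ (each stratum's size times its mean).
43293·12 + 59162·6 + 42101·5 + 32013·14 + 82815·7 = 519516 + 354972 + 210505 + 448182 + 579705 = 2112880.

2112880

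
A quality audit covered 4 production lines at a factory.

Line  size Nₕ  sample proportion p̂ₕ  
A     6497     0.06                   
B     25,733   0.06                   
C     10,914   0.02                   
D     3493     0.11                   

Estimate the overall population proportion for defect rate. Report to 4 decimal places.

0.0544

Wₕ = Nₕ/N with N = 46637: 0.1393, 0.5518, 0.2340, 0.0749.
p̂_st = 0.1393·0.06 + 0.5518·0.06 + 0.2340·0.02 + 0.0749·0.11 ≈ 0.054384... → 0.0544.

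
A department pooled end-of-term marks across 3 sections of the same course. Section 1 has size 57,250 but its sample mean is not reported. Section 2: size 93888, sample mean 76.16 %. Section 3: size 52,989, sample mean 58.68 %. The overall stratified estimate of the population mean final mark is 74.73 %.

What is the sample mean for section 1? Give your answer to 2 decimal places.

87.24

Σ Nₕx̄ₕ = N·μ, so 57250·x̄_1 = 204127·74.73 − (93888·76.16 + 52989·58.68).
= 15254410.71 − 10259904.6 = 4994506.11.
x̄_1 = 4994506.11 / 57250 = 87.2403... → 87.24.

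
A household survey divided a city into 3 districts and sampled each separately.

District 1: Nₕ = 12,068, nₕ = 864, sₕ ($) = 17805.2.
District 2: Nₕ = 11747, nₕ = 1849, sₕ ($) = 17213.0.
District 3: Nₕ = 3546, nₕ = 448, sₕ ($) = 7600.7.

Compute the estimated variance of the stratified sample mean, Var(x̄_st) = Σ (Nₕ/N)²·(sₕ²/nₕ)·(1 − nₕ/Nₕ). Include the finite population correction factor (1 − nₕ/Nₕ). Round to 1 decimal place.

93051.2

N = 27361; Wₕ = Nₕ/N.
district 1: (12068/27361)²·17805.2²/864·(1 − 864/12068) = 66271.1397
district 2: (11747/27361)²·17213.0²/1849·(1 − 1849/11747) = 24887.8117
district 3: (3546/27361)²·7600.7²/448·(1 − 448/3546) = 1892.2799
Sum = 93051.2314 → 93051.2.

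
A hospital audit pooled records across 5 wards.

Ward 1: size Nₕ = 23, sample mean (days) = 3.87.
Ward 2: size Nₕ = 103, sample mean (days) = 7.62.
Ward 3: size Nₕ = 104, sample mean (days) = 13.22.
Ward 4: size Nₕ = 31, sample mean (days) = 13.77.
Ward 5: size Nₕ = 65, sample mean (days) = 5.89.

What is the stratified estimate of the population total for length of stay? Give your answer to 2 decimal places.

Estimate total by summing Nₕ·x̄ₕ over strata.
23·3.87 + 103·7.62 + 104·13.22 + 31·13.77 + 65·5.89 = 89.01 + 784.86 + 1374.88 + 426.87 + 382.85 = 3058.47.

3058.47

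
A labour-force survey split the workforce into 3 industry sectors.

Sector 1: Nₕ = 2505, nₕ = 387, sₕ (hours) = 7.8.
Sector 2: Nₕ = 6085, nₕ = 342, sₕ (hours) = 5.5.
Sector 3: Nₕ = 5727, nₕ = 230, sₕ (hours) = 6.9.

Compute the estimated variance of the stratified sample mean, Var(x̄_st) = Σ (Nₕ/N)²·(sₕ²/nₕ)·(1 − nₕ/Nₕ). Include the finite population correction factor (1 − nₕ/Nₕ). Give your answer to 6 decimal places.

0.050941

N = 14317. Term for each stratum: Wₕ²sₕ²/nₕ·(1−nₕ/Nₕ).
Var(x̄_st) = 0.004069189 + 0.015079767 + 0.031792100 = 0.050941056 → 0.050941.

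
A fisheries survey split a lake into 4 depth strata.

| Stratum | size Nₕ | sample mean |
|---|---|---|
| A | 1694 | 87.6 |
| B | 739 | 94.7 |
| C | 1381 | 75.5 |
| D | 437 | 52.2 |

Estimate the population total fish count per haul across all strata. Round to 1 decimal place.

345454.6

Estimate total by summing Nₕ·x̄ₕ over strata.
1694·87.6 + 739·94.7 + 1381·75.5 + 437·52.2 = 148394.4 + 69983.3 + 104265.5 + 22811.4 = 345454.6.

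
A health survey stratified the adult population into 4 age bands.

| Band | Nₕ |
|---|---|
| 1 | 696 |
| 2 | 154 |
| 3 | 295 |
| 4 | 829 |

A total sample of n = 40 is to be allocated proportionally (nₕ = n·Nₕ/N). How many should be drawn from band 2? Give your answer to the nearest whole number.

Share of band 2 = 154/1974 = 0.07801.
Allocate 40 × 0.07801 = 3.121... → 3.

3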